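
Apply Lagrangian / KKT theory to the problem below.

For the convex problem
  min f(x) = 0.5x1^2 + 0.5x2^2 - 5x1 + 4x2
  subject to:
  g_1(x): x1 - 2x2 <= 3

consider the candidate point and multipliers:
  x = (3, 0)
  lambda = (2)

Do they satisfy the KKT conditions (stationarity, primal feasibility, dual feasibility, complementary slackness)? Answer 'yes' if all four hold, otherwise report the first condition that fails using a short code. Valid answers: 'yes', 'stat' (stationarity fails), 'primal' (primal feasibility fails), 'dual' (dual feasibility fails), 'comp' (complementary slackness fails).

Gradient of f: grad f(x) = Q x + c = (-2, 4)
Constraint values g_i(x) = a_i^T x - b_i:
  g_1((3, 0)) = 0
Stationarity residual: grad f(x) + sum_i lambda_i a_i = (0, 0)
  -> stationarity OK
Primal feasibility (all g_i <= 0): OK
Dual feasibility (all lambda_i >= 0): OK
Complementary slackness (lambda_i * g_i(x) = 0 for all i): OK

Verdict: yes, KKT holds.

yes


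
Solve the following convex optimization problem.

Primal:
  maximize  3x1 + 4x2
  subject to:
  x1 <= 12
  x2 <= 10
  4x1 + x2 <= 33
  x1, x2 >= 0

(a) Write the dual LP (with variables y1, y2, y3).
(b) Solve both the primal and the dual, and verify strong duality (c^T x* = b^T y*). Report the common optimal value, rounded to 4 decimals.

The standard primal-dual pair for 'max c^T x s.t. A x <= b, x >= 0' is:
  Dual:  min b^T y  s.t.  A^T y >= c,  y >= 0.

So the dual LP is:
  minimize  12y1 + 10y2 + 33y3
  subject to:
    y1 + 4y3 >= 3
    y2 + y3 >= 4
    y1, y2, y3 >= 0

Solving the primal: x* = (5.75, 10).
  primal value c^T x* = 57.25.
Solving the dual: y* = (0, 3.25, 0.75).
  dual value b^T y* = 57.25.
Strong duality: c^T x* = b^T y*. Confirmed.

57.25


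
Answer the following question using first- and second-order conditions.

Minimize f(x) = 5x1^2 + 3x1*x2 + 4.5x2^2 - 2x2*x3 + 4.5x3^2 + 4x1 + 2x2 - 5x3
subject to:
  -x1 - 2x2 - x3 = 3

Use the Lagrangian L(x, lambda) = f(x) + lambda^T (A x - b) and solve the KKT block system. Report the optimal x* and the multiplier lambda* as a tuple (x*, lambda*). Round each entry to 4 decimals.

Form the Lagrangian:
  L(x, lambda) = (1/2) x^T Q x + c^T x + lambda^T (A x - b)
Stationarity (grad_x L = 0): Q x + c + A^T lambda = 0.
Primal feasibility: A x = b.

This gives the KKT block system:
  [ Q   A^T ] [ x     ]   [-c ]
  [ A    0  ] [ lambda ] = [ b ]

Solving the linear system:
  x*      = (-0.5272, -1.1297, -0.2134)
  lambda* = (-4.6611)
  f(x*)   = 5.341

x* = (-0.5272, -1.1297, -0.2134), lambda* = (-4.6611)


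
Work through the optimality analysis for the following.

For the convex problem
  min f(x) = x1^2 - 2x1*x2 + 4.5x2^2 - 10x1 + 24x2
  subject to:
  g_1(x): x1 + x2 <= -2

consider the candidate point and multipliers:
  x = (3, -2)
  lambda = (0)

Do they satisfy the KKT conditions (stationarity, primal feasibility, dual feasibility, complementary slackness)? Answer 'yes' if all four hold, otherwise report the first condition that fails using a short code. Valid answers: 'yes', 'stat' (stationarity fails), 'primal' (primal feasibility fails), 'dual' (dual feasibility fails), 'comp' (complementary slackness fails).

Gradient of f: grad f(x) = Q x + c = (0, 0)
Constraint values g_i(x) = a_i^T x - b_i:
  g_1((3, -2)) = 3
Stationarity residual: grad f(x) + sum_i lambda_i a_i = (0, 0)
  -> stationarity OK
Primal feasibility (all g_i <= 0): FAILS
Dual feasibility (all lambda_i >= 0): OK
Complementary slackness (lambda_i * g_i(x) = 0 for all i): OK

Verdict: the first failing condition is primal_feasibility -> primal.

primal


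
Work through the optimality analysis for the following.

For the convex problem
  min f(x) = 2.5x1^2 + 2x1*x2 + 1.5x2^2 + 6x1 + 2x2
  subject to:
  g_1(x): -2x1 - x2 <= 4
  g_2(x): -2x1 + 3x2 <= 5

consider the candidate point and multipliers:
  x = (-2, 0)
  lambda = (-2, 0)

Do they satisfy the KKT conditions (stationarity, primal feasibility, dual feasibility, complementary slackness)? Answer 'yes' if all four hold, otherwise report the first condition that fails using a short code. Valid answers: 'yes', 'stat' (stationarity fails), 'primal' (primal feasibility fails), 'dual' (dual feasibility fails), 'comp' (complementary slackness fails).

Gradient of f: grad f(x) = Q x + c = (-4, -2)
Constraint values g_i(x) = a_i^T x - b_i:
  g_1((-2, 0)) = 0
  g_2((-2, 0)) = -1
Stationarity residual: grad f(x) + sum_i lambda_i a_i = (0, 0)
  -> stationarity OK
Primal feasibility (all g_i <= 0): OK
Dual feasibility (all lambda_i >= 0): FAILS
Complementary slackness (lambda_i * g_i(x) = 0 for all i): OK

Verdict: the first failing condition is dual_feasibility -> dual.

dual


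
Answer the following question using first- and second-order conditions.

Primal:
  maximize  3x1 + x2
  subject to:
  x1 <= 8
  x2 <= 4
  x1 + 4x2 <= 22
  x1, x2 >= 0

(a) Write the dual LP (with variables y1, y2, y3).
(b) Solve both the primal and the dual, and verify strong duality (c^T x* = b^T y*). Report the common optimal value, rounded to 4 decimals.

The standard primal-dual pair for 'max c^T x s.t. A x <= b, x >= 0' is:
  Dual:  min b^T y  s.t.  A^T y >= c,  y >= 0.

So the dual LP is:
  minimize  8y1 + 4y2 + 22y3
  subject to:
    y1 + y3 >= 3
    y2 + 4y3 >= 1
    y1, y2, y3 >= 0

Solving the primal: x* = (8, 3.5).
  primal value c^T x* = 27.5.
Solving the dual: y* = (2.75, 0, 0.25).
  dual value b^T y* = 27.5.
Strong duality: c^T x* = b^T y*. Confirmed.

27.5


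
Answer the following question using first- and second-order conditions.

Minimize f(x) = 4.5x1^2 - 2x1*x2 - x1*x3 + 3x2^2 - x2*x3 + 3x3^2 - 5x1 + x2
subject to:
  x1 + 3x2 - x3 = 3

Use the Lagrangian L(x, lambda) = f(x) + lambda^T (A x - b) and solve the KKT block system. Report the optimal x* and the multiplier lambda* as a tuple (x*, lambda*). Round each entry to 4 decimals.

Form the Lagrangian:
  L(x, lambda) = (1/2) x^T Q x + c^T x + lambda^T (A x - b)
Stationarity (grad_x L = 0): Q x + c + A^T lambda = 0.
Primal feasibility: A x = b.

This gives the KKT block system:
  [ Q   A^T ] [ x     ]   [-c ]
  [ A    0  ] [ lambda ] = [ b ]

Solving the linear system:
  x*      = (0.8602, 0.7348, 0.0645)
  lambda* = (-1.2079)
  f(x*)   = 0.0287

x* = (0.8602, 0.7348, 0.0645), lambda* = (-1.2079)


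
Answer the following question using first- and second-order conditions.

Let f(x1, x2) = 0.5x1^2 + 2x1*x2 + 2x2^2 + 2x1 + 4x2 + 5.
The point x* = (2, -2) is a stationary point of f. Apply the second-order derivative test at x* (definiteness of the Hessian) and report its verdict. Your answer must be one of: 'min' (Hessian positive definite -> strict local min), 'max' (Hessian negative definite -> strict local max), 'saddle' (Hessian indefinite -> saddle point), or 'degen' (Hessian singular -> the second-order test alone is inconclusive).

Compute the Hessian H = grad^2 f:
  H = [[1, 2], [2, 4]]
Verify stationarity: grad f(x*) = H x* + g = (0, 0).
Eigenvalues of H: 0, 5.
H has a zero eigenvalue (singular; positive semidefinite but not definite), so H is neither positive definite, negative definite, nor indefinite. The second-order test alone is inconclusive -> degen.
(Indeed, f is constant along the null direction of H through x*, so x* is not a strict local extremum.)

degen


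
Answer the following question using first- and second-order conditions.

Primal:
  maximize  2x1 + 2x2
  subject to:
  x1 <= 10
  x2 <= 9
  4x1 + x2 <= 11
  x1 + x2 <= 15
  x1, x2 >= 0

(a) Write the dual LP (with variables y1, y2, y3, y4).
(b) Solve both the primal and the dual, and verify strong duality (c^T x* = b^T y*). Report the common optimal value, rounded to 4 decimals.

The standard primal-dual pair for 'max c^T x s.t. A x <= b, x >= 0' is:
  Dual:  min b^T y  s.t.  A^T y >= c,  y >= 0.

So the dual LP is:
  minimize  10y1 + 9y2 + 11y3 + 15y4
  subject to:
    y1 + 4y3 + y4 >= 2
    y2 + y3 + y4 >= 2
    y1, y2, y3, y4 >= 0

Solving the primal: x* = (0.5, 9).
  primal value c^T x* = 19.
Solving the dual: y* = (0, 1.5, 0.5, 0).
  dual value b^T y* = 19.
Strong duality: c^T x* = b^T y*. Confirmed.

19


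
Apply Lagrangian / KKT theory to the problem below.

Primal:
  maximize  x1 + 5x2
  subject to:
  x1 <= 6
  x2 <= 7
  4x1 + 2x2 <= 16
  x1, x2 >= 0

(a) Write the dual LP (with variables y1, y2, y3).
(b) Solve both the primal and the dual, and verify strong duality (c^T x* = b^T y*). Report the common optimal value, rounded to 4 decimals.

The standard primal-dual pair for 'max c^T x s.t. A x <= b, x >= 0' is:
  Dual:  min b^T y  s.t.  A^T y >= c,  y >= 0.

So the dual LP is:
  minimize  6y1 + 7y2 + 16y3
  subject to:
    y1 + 4y3 >= 1
    y2 + 2y3 >= 5
    y1, y2, y3 >= 0

Solving the primal: x* = (0.5, 7).
  primal value c^T x* = 35.5.
Solving the dual: y* = (0, 4.5, 0.25).
  dual value b^T y* = 35.5.
Strong duality: c^T x* = b^T y*. Confirmed.

35.5


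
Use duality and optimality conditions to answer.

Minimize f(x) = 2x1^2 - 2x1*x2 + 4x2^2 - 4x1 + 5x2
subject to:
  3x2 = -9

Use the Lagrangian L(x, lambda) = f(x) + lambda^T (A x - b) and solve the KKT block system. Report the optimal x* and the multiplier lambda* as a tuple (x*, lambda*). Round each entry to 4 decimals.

Form the Lagrangian:
  L(x, lambda) = (1/2) x^T Q x + c^T x + lambda^T (A x - b)
Stationarity (grad_x L = 0): Q x + c + A^T lambda = 0.
Primal feasibility: A x = b.

This gives the KKT block system:
  [ Q   A^T ] [ x     ]   [-c ]
  [ A    0  ] [ lambda ] = [ b ]

Solving the linear system:
  x*      = (-0.5, -3)
  lambda* = (6)
  f(x*)   = 20.5

x* = (-0.5, -3), lambda* = (6)


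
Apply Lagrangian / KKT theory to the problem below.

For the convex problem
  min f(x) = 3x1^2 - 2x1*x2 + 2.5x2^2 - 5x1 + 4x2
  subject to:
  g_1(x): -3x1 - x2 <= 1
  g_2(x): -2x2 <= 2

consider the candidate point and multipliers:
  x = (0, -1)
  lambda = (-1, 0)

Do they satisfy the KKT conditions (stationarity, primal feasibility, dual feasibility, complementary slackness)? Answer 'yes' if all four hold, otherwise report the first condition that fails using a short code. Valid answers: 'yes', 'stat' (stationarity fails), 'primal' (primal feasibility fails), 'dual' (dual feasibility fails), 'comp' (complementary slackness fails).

Gradient of f: grad f(x) = Q x + c = (-3, -1)
Constraint values g_i(x) = a_i^T x - b_i:
  g_1((0, -1)) = 0
  g_2((0, -1)) = 0
Stationarity residual: grad f(x) + sum_i lambda_i a_i = (0, 0)
  -> stationarity OK
Primal feasibility (all g_i <= 0): OK
Dual feasibility (all lambda_i >= 0): FAILS
Complementary slackness (lambda_i * g_i(x) = 0 for all i): OK

Verdict: the first failing condition is dual_feasibility -> dual.

dual


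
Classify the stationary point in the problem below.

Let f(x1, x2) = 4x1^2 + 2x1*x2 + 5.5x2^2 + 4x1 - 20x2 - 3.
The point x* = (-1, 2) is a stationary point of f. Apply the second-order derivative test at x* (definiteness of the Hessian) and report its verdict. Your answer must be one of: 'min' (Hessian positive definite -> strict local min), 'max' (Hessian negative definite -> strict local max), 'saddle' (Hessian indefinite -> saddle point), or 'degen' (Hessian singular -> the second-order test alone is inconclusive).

Compute the Hessian H = grad^2 f:
  H = [[8, 2], [2, 11]]
Verify stationarity: grad f(x*) = H x* + g = (0, 0).
Eigenvalues of H: 7, 12.
Both eigenvalues > 0, so H is positive definite -> x* is a strict local min.

min


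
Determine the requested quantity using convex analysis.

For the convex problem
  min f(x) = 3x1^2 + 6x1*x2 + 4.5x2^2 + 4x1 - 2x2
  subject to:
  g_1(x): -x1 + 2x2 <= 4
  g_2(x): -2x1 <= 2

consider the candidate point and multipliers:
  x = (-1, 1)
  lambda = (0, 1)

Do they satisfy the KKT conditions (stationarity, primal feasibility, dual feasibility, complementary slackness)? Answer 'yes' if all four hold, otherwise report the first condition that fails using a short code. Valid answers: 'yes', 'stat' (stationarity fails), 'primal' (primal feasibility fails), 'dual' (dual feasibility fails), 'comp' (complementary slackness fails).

Gradient of f: grad f(x) = Q x + c = (4, 1)
Constraint values g_i(x) = a_i^T x - b_i:
  g_1((-1, 1)) = -1
  g_2((-1, 1)) = 0
Stationarity residual: grad f(x) + sum_i lambda_i a_i = (2, 1)
  -> stationarity FAILS
Primal feasibility (all g_i <= 0): OK
Dual feasibility (all lambda_i >= 0): OK
Complementary slackness (lambda_i * g_i(x) = 0 for all i): OK

Verdict: the first failing condition is stationarity -> stat.

stat


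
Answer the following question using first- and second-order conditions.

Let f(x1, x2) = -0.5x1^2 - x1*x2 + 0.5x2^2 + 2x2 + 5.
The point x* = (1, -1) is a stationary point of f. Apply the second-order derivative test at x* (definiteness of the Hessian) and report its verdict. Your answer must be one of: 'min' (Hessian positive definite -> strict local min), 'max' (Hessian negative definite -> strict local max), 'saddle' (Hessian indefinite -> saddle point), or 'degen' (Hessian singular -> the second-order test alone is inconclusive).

Compute the Hessian H = grad^2 f:
  H = [[-1, -1], [-1, 1]]
Verify stationarity: grad f(x*) = H x* + g = (0, 0).
Eigenvalues of H: -1.4142, 1.4142.
Eigenvalues have mixed signs, so H is indefinite -> x* is a saddle point.

saddle


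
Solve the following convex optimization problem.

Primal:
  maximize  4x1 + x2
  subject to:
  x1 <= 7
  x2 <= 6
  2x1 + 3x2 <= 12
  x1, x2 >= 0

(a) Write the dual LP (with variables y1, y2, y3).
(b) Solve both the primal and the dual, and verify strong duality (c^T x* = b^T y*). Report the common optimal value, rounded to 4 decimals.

The standard primal-dual pair for 'max c^T x s.t. A x <= b, x >= 0' is:
  Dual:  min b^T y  s.t.  A^T y >= c,  y >= 0.

So the dual LP is:
  minimize  7y1 + 6y2 + 12y3
  subject to:
    y1 + 2y3 >= 4
    y2 + 3y3 >= 1
    y1, y2, y3 >= 0

Solving the primal: x* = (6, 0).
  primal value c^T x* = 24.
Solving the dual: y* = (0, 0, 2).
  dual value b^T y* = 24.
Strong duality: c^T x* = b^T y*. Confirmed.

24


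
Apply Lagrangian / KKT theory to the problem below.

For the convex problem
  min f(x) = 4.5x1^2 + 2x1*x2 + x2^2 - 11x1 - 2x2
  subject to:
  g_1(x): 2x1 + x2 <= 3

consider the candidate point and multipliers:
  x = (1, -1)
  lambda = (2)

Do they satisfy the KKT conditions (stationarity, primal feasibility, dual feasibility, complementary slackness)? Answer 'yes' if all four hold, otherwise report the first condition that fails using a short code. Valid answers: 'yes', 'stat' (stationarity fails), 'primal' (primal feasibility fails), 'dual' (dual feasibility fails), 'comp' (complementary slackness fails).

Gradient of f: grad f(x) = Q x + c = (-4, -2)
Constraint values g_i(x) = a_i^T x - b_i:
  g_1((1, -1)) = -2
Stationarity residual: grad f(x) + sum_i lambda_i a_i = (0, 0)
  -> stationarity OK
Primal feasibility (all g_i <= 0): OK
Dual feasibility (all lambda_i >= 0): OK
Complementary slackness (lambda_i * g_i(x) = 0 for all i): FAILS

Verdict: the first failing condition is complementary_slackness -> comp.

comp


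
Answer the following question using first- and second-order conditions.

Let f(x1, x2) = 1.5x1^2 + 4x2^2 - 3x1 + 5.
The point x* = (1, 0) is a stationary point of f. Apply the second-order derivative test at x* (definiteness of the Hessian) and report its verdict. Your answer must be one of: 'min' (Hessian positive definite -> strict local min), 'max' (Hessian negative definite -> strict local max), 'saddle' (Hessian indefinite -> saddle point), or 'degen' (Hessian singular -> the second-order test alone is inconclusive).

Compute the Hessian H = grad^2 f:
  H = [[3, 0], [0, 8]]
Verify stationarity: grad f(x*) = H x* + g = (0, 0).
Eigenvalues of H: 3, 8.
Both eigenvalues > 0, so H is positive definite -> x* is a strict local min.

min


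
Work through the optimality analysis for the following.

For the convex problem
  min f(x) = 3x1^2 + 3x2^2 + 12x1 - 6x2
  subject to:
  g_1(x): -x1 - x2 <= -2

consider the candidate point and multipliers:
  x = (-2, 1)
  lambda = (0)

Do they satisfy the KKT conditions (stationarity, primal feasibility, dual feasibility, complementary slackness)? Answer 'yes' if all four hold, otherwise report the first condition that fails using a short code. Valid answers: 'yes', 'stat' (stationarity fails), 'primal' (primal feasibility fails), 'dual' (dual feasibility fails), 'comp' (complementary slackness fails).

Gradient of f: grad f(x) = Q x + c = (0, 0)
Constraint values g_i(x) = a_i^T x - b_i:
  g_1((-2, 1)) = 3
Stationarity residual: grad f(x) + sum_i lambda_i a_i = (0, 0)
  -> stationarity OK
Primal feasibility (all g_i <= 0): FAILS
Dual feasibility (all lambda_i >= 0): OK
Complementary slackness (lambda_i * g_i(x) = 0 for all i): OK

Verdict: the first failing condition is primal_feasibility -> primal.

primal


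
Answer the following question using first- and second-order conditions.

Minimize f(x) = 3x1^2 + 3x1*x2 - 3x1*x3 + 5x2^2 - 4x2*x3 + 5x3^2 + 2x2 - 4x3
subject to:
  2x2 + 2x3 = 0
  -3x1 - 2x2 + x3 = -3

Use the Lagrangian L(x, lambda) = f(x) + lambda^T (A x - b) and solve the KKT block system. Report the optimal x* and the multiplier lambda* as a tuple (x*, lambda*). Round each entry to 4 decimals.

Form the Lagrangian:
  L(x, lambda) = (1/2) x^T Q x + c^T x + lambda^T (A x - b)
Stationarity (grad_x L = 0): Q x + c + A^T lambda = 0.
Primal feasibility: A x = b.

This gives the KKT block system:
  [ Q   A^T ] [ x     ]   [-c ]
  [ A    0  ] [ lambda ] = [ b ]

Solving the linear system:
  x*      = (1.2727, -0.2727, 0.2727)
  lambda* = (1, 2)
  f(x*)   = 2.1818

x* = (1.2727, -0.2727, 0.2727), lambda* = (1, 2)


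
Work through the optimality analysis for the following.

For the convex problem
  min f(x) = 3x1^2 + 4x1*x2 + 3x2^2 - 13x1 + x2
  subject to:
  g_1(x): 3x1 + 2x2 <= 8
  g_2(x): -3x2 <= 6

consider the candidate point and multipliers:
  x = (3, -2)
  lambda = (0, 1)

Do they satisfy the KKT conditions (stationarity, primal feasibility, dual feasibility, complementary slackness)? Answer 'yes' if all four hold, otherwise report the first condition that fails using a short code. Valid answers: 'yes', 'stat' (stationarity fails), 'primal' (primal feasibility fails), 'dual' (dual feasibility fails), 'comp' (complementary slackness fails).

Gradient of f: grad f(x) = Q x + c = (-3, 1)
Constraint values g_i(x) = a_i^T x - b_i:
  g_1((3, -2)) = -3
  g_2((3, -2)) = 0
Stationarity residual: grad f(x) + sum_i lambda_i a_i = (-3, -2)
  -> stationarity FAILS
Primal feasibility (all g_i <= 0): OK
Dual feasibility (all lambda_i >= 0): OK
Complementary slackness (lambda_i * g_i(x) = 0 for all i): OK

Verdict: the first failing condition is stationarity -> stat.

stat


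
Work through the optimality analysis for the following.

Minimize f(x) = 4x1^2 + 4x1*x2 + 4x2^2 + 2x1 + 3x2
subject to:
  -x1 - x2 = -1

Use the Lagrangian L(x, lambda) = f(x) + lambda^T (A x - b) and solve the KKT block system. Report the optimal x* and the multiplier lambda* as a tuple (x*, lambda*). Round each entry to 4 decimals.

Form the Lagrangian:
  L(x, lambda) = (1/2) x^T Q x + c^T x + lambda^T (A x - b)
Stationarity (grad_x L = 0): Q x + c + A^T lambda = 0.
Primal feasibility: A x = b.

This gives the KKT block system:
  [ Q   A^T ] [ x     ]   [-c ]
  [ A    0  ] [ lambda ] = [ b ]

Solving the linear system:
  x*      = (0.625, 0.375)
  lambda* = (8.5)
  f(x*)   = 5.4375

x* = (0.625, 0.375), lambda* = (8.5)


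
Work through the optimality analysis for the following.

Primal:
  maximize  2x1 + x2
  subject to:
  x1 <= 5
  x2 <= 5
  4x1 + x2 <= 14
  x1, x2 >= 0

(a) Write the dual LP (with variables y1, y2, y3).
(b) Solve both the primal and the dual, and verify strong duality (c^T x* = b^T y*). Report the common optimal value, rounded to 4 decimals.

The standard primal-dual pair for 'max c^T x s.t. A x <= b, x >= 0' is:
  Dual:  min b^T y  s.t.  A^T y >= c,  y >= 0.

So the dual LP is:
  minimize  5y1 + 5y2 + 14y3
  subject to:
    y1 + 4y3 >= 2
    y2 + y3 >= 1
    y1, y2, y3 >= 0

Solving the primal: x* = (2.25, 5).
  primal value c^T x* = 9.5.
Solving the dual: y* = (0, 0.5, 0.5).
  dual value b^T y* = 9.5.
Strong duality: c^T x* = b^T y*. Confirmed.

9.5


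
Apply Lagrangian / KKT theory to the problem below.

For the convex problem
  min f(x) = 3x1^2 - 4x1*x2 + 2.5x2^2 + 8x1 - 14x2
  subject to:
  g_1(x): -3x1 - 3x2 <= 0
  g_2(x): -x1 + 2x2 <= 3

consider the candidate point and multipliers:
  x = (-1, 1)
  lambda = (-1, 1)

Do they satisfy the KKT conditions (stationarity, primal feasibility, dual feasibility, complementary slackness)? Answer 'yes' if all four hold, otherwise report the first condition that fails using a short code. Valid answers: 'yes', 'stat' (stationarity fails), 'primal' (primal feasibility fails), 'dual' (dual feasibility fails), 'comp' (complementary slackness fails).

Gradient of f: grad f(x) = Q x + c = (-2, -5)
Constraint values g_i(x) = a_i^T x - b_i:
  g_1((-1, 1)) = 0
  g_2((-1, 1)) = 0
Stationarity residual: grad f(x) + sum_i lambda_i a_i = (0, 0)
  -> stationarity OK
Primal feasibility (all g_i <= 0): OK
Dual feasibility (all lambda_i >= 0): FAILS
Complementary slackness (lambda_i * g_i(x) = 0 for all i): OK

Verdict: the first failing condition is dual_feasibility -> dual.

dual


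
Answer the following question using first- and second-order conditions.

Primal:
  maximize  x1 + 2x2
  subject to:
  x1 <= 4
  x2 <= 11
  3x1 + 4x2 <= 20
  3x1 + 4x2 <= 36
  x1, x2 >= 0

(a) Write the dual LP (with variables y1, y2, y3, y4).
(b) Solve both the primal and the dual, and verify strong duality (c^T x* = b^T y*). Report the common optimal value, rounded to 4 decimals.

The standard primal-dual pair for 'max c^T x s.t. A x <= b, x >= 0' is:
  Dual:  min b^T y  s.t.  A^T y >= c,  y >= 0.

So the dual LP is:
  minimize  4y1 + 11y2 + 20y3 + 36y4
  subject to:
    y1 + 3y3 + 3y4 >= 1
    y2 + 4y3 + 4y4 >= 2
    y1, y2, y3, y4 >= 0

Solving the primal: x* = (0, 5).
  primal value c^T x* = 10.
Solving the dual: y* = (0, 0, 0.5, 0).
  dual value b^T y* = 10.
Strong duality: c^T x* = b^T y*. Confirmed.

10


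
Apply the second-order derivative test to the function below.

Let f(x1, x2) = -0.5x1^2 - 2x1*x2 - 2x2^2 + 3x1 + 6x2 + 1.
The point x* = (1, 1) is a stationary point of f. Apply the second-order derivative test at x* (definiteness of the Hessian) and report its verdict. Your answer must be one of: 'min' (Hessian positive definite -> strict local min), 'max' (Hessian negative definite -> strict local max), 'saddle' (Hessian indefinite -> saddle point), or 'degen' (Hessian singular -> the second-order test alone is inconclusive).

Compute the Hessian H = grad^2 f:
  H = [[-1, -2], [-2, -4]]
Verify stationarity: grad f(x*) = H x* + g = (0, 0).
Eigenvalues of H: -5, 0.
H has a zero eigenvalue (singular; negative semidefinite but not definite), so H is neither positive definite, negative definite, nor indefinite. The second-order test alone is inconclusive -> degen.
(Indeed, f is constant along the null direction of H through x*, so x* is not a strict local extremum.)

degen


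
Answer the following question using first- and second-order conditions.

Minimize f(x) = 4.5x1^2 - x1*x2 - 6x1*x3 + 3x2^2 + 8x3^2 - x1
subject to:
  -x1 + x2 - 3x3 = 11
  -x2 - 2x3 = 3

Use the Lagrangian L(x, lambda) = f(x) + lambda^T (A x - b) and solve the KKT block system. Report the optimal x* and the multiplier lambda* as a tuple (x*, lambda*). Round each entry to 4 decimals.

Form the Lagrangian:
  L(x, lambda) = (1/2) x^T Q x + c^T x + lambda^T (A x - b)
Stationarity (grad_x L = 0): Q x + c + A^T lambda = 0.
Primal feasibility: A x = b.

This gives the KKT block system:
  [ Q   A^T ] [ x     ]   [-c ]
  [ A    0  ] [ lambda ] = [ b ]

Solving the linear system:
  x*      = (-2.3279, 1.6689, -2.3344)
  lambda* = (-9.6131, 2.7279)
  f(x*)   = 49.9443

x* = (-2.3279, 1.6689, -2.3344), lambda* = (-9.6131, 2.7279)


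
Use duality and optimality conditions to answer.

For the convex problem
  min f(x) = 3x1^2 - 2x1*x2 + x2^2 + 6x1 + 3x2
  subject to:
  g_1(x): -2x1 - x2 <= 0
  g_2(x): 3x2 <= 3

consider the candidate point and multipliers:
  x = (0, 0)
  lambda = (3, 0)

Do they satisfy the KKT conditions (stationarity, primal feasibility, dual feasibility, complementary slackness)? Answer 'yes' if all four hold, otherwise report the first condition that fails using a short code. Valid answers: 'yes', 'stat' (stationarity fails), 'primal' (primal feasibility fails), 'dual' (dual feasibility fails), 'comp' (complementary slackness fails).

Gradient of f: grad f(x) = Q x + c = (6, 3)
Constraint values g_i(x) = a_i^T x - b_i:
  g_1((0, 0)) = 0
  g_2((0, 0)) = -3
Stationarity residual: grad f(x) + sum_i lambda_i a_i = (0, 0)
  -> stationarity OK
Primal feasibility (all g_i <= 0): OK
Dual feasibility (all lambda_i >= 0): OK
Complementary slackness (lambda_i * g_i(x) = 0 for all i): OK

Verdict: yes, KKT holds.

yes


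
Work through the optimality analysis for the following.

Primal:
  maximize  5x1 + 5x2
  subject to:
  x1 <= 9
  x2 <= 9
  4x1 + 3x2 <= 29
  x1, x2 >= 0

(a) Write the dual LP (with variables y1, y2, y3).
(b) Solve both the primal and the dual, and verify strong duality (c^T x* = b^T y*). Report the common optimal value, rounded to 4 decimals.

The standard primal-dual pair for 'max c^T x s.t. A x <= b, x >= 0' is:
  Dual:  min b^T y  s.t.  A^T y >= c,  y >= 0.

So the dual LP is:
  minimize  9y1 + 9y2 + 29y3
  subject to:
    y1 + 4y3 >= 5
    y2 + 3y3 >= 5
    y1, y2, y3 >= 0

Solving the primal: x* = (0.5, 9).
  primal value c^T x* = 47.5.
Solving the dual: y* = (0, 1.25, 1.25).
  dual value b^T y* = 47.5.
Strong duality: c^T x* = b^T y*. Confirmed.

47.5


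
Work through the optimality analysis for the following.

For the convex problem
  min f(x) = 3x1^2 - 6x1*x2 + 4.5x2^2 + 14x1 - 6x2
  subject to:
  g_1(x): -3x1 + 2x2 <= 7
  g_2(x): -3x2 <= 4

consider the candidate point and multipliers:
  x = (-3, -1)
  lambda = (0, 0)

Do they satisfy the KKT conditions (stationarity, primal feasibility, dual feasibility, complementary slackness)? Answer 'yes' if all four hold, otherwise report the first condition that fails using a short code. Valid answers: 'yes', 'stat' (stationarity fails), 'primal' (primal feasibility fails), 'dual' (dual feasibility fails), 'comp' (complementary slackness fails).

Gradient of f: grad f(x) = Q x + c = (2, 3)
Constraint values g_i(x) = a_i^T x - b_i:
  g_1((-3, -1)) = 0
  g_2((-3, -1)) = -1
Stationarity residual: grad f(x) + sum_i lambda_i a_i = (2, 3)
  -> stationarity FAILS
Primal feasibility (all g_i <= 0): OK
Dual feasibility (all lambda_i >= 0): OK
Complementary slackness (lambda_i * g_i(x) = 0 for all i): OK

Verdict: the first failing condition is stationarity -> stat.

stat


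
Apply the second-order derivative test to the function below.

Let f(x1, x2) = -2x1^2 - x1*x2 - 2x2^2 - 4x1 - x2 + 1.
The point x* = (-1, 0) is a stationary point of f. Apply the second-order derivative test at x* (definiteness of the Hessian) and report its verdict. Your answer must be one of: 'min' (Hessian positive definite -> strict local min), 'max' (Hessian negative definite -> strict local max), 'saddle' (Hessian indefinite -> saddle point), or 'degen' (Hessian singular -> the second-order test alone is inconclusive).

Compute the Hessian H = grad^2 f:
  H = [[-4, -1], [-1, -4]]
Verify stationarity: grad f(x*) = H x* + g = (0, 0).
Eigenvalues of H: -5, -3.
Both eigenvalues < 0, so H is negative definite -> x* is a strict local max.

max


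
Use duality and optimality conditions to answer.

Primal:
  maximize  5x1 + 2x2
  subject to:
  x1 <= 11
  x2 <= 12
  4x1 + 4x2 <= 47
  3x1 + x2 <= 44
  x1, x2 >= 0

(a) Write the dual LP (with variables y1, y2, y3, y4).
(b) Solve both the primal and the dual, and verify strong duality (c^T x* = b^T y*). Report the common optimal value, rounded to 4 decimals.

The standard primal-dual pair for 'max c^T x s.t. A x <= b, x >= 0' is:
  Dual:  min b^T y  s.t.  A^T y >= c,  y >= 0.

So the dual LP is:
  minimize  11y1 + 12y2 + 47y3 + 44y4
  subject to:
    y1 + 4y3 + 3y4 >= 5
    y2 + 4y3 + y4 >= 2
    y1, y2, y3, y4 >= 0

Solving the primal: x* = (11, 0.75).
  primal value c^T x* = 56.5.
Solving the dual: y* = (3, 0, 0.5, 0).
  dual value b^T y* = 56.5.
Strong duality: c^T x* = b^T y*. Confirmed.

56.5


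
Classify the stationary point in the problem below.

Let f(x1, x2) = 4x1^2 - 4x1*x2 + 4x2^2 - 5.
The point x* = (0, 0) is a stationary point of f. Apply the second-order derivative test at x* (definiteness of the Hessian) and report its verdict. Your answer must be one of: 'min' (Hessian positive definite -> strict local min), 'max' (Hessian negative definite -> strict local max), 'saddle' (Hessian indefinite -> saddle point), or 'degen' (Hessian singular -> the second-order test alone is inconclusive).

Compute the Hessian H = grad^2 f:
  H = [[8, -4], [-4, 8]]
Verify stationarity: grad f(x*) = H x* + g = (0, 0).
Eigenvalues of H: 4, 12.
Both eigenvalues > 0, so H is positive definite -> x* is a strict local min.

min


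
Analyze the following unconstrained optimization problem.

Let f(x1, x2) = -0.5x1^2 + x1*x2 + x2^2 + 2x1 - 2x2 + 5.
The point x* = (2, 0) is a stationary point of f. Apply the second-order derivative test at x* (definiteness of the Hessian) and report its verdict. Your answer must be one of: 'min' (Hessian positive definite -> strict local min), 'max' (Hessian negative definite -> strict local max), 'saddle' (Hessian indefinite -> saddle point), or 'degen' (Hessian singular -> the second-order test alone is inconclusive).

Compute the Hessian H = grad^2 f:
  H = [[-1, 1], [1, 2]]
Verify stationarity: grad f(x*) = H x* + g = (0, 0).
Eigenvalues of H: -1.3028, 2.3028.
Eigenvalues have mixed signs, so H is indefinite -> x* is a saddle point.

saddle


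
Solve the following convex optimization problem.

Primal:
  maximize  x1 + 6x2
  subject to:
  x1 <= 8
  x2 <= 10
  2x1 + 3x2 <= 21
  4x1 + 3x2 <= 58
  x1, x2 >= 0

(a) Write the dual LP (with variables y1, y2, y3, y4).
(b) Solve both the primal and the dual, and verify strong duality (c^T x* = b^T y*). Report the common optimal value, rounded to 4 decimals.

The standard primal-dual pair for 'max c^T x s.t. A x <= b, x >= 0' is:
  Dual:  min b^T y  s.t.  A^T y >= c,  y >= 0.

So the dual LP is:
  minimize  8y1 + 10y2 + 21y3 + 58y4
  subject to:
    y1 + 2y3 + 4y4 >= 1
    y2 + 3y3 + 3y4 >= 6
    y1, y2, y3, y4 >= 0

Solving the primal: x* = (0, 7).
  primal value c^T x* = 42.
Solving the dual: y* = (0, 0, 2, 0).
  dual value b^T y* = 42.
Strong duality: c^T x* = b^T y*. Confirmed.

42


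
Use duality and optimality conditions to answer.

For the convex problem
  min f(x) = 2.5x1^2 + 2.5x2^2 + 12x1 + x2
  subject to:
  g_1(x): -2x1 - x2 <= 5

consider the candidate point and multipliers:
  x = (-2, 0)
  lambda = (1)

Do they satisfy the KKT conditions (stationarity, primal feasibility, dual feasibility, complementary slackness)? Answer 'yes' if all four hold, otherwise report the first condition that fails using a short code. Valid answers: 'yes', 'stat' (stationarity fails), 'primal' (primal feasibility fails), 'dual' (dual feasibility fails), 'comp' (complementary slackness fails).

Gradient of f: grad f(x) = Q x + c = (2, 1)
Constraint values g_i(x) = a_i^T x - b_i:
  g_1((-2, 0)) = -1
Stationarity residual: grad f(x) + sum_i lambda_i a_i = (0, 0)
  -> stationarity OK
Primal feasibility (all g_i <= 0): OK
Dual feasibility (all lambda_i >= 0): OK
Complementary slackness (lambda_i * g_i(x) = 0 for all i): FAILS

Verdict: the first failing condition is complementary_slackness -> comp.

comp


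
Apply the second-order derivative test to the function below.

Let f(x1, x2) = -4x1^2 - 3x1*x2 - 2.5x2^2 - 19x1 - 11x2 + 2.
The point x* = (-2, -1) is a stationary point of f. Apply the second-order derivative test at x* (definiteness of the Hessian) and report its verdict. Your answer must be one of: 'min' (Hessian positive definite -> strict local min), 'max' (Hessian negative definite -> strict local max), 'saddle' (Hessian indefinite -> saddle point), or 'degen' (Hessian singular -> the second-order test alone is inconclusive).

Compute the Hessian H = grad^2 f:
  H = [[-8, -3], [-3, -5]]
Verify stationarity: grad f(x*) = H x* + g = (0, 0).
Eigenvalues of H: -9.8541, -3.1459.
Both eigenvalues < 0, so H is negative definite -> x* is a strict local max.

max


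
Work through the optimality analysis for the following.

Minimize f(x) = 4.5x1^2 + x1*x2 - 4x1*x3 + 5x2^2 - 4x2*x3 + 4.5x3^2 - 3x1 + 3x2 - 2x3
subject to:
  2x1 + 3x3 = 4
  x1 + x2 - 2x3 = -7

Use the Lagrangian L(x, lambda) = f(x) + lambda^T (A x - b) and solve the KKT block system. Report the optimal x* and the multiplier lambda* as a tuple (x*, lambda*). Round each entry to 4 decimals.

Form the Lagrangian:
  L(x, lambda) = (1/2) x^T Q x + c^T x + lambda^T (A x - b)
Stationarity (grad_x L = 0): Q x + c + A^T lambda = 0.
Primal feasibility: A x = b.

This gives the KKT block system:
  [ Q   A^T ] [ x     ]   [-c ]
  [ A    0  ] [ lambda ] = [ b ]

Solving the linear system:
  x*      = (-1.3593, -1.1617, 2.2395)
  lambda* = (3.2096, 18.9341)
  f(x*)   = 57.9072

x* = (-1.3593, -1.1617, 2.2395), lambda* = (3.2096, 18.9341)


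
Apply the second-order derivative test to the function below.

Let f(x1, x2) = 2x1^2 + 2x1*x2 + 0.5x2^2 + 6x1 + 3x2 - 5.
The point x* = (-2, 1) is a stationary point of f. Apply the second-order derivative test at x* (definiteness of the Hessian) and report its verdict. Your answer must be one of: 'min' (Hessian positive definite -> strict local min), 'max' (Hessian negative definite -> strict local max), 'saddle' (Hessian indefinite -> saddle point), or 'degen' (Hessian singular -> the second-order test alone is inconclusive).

Compute the Hessian H = grad^2 f:
  H = [[4, 2], [2, 1]]
Verify stationarity: grad f(x*) = H x* + g = (0, 0).
Eigenvalues of H: 0, 5.
H has a zero eigenvalue (singular; positive semidefinite but not definite), so H is neither positive definite, negative definite, nor indefinite. The second-order test alone is inconclusive -> degen.
(Indeed, f is constant along the null direction of H through x*, so x* is not a strict local extremum.)

degen


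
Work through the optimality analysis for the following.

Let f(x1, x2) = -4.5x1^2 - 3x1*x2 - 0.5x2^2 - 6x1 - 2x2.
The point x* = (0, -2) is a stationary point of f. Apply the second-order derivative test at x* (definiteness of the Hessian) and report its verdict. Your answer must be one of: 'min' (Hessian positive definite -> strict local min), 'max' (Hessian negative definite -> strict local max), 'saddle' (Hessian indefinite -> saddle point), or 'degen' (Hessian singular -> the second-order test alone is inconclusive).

Compute the Hessian H = grad^2 f:
  H = [[-9, -3], [-3, -1]]
Verify stationarity: grad f(x*) = H x* + g = (0, 0).
Eigenvalues of H: -10, 0.
H has a zero eigenvalue (singular; negative semidefinite but not definite), so H is neither positive definite, negative definite, nor indefinite. The second-order test alone is inconclusive -> degen.
(Indeed, f is constant along the null direction of H through x*, so x* is not a strict local extremum.)

degen


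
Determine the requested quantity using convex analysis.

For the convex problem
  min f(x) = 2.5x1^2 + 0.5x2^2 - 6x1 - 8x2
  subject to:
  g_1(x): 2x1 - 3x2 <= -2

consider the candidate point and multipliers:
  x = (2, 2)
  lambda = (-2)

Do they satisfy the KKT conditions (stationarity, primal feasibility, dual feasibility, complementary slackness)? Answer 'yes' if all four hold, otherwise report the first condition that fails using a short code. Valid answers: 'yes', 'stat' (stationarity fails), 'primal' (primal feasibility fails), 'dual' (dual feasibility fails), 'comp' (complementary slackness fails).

Gradient of f: grad f(x) = Q x + c = (4, -6)
Constraint values g_i(x) = a_i^T x - b_i:
  g_1((2, 2)) = 0
Stationarity residual: grad f(x) + sum_i lambda_i a_i = (0, 0)
  -> stationarity OK
Primal feasibility (all g_i <= 0): OK
Dual feasibility (all lambda_i >= 0): FAILS
Complementary slackness (lambda_i * g_i(x) = 0 for all i): OK

Verdict: the first failing condition is dual_feasibility -> dual.

dual


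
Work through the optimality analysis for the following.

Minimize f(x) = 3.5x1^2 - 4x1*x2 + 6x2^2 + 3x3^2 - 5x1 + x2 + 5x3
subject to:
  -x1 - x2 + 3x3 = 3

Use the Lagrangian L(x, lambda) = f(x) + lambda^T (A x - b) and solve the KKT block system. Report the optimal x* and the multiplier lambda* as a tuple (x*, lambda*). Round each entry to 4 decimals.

Form the Lagrangian:
  L(x, lambda) = (1/2) x^T Q x + c^T x + lambda^T (A x - b)
Stationarity (grad_x L = 0): Q x + c + A^T lambda = 0.
Primal feasibility: A x = b.

This gives the KKT block system:
  [ Q   A^T ] [ x     ]   [-c ]
  [ A    0  ] [ lambda ] = [ b ]

Solving the linear system:
  x*      = (0.0155, -0.3643, 0.8837)
  lambda* = (-3.4341)
  f(x*)   = 7.1395

x* = (0.0155, -0.3643, 0.8837), lambda* = (-3.4341)


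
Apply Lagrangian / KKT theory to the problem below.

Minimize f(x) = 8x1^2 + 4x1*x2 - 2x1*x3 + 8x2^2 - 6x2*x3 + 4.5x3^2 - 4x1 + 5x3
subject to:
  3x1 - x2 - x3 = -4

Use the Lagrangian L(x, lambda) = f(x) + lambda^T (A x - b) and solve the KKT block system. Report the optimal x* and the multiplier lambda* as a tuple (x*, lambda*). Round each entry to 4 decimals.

Form the Lagrangian:
  L(x, lambda) = (1/2) x^T Q x + c^T x + lambda^T (A x - b)
Stationarity (grad_x L = 0): Q x + c + A^T lambda = 0.
Primal feasibility: A x = b.

This gives the KKT block system:
  [ Q   A^T ] [ x     ]   [-c ]
  [ A    0  ] [ lambda ] = [ b ]

Solving the linear system:
  x*      = (-0.968, 0.7365, 0.3596)
  lambda* = (5.7537)
  f(x*)   = 14.3424

x* = (-0.968, 0.7365, 0.3596), lambda* = (5.7537)


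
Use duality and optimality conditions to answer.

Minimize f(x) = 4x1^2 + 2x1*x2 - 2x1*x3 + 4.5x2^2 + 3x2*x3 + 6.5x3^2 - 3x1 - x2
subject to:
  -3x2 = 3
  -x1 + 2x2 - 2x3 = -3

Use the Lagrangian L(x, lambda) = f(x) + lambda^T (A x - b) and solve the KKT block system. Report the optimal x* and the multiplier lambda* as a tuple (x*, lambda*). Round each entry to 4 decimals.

Form the Lagrangian:
  L(x, lambda) = (1/2) x^T Q x + c^T x + lambda^T (A x - b)
Stationarity (grad_x L = 0): Q x + c + A^T lambda = 0.
Primal feasibility: A x = b.

This gives the KKT block system:
  [ Q   A^T ] [ x     ]   [-c ]
  [ A    0  ] [ lambda ] = [ b ]

Solving the linear system:
  x*      = (0.5849, -1, 0.2075)
  lambda* = (-3.2264, -0.7358)
  f(x*)   = 3.3585

x* = (0.5849, -1, 0.2075), lambda* = (-3.2264, -0.7358)


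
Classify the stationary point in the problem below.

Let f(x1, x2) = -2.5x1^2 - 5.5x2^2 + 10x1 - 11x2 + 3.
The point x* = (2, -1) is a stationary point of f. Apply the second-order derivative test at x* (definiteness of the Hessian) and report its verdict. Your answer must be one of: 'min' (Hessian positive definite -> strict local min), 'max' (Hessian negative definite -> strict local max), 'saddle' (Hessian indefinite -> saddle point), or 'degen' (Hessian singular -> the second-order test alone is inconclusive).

Compute the Hessian H = grad^2 f:
  H = [[-5, 0], [0, -11]]
Verify stationarity: grad f(x*) = H x* + g = (0, 0).
Eigenvalues of H: -11, -5.
Both eigenvalues < 0, so H is negative definite -> x* is a strict local max.

max


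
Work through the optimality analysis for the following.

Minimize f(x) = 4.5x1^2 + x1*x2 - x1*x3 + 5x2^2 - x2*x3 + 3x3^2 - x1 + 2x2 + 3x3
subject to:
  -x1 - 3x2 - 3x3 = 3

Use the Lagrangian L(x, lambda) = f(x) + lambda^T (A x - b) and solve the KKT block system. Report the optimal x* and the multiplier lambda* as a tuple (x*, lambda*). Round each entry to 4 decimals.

Form the Lagrangian:
  L(x, lambda) = (1/2) x^T Q x + c^T x + lambda^T (A x - b)
Stationarity (grad_x L = 0): Q x + c + A^T lambda = 0.
Primal feasibility: A x = b.

This gives the KKT block system:
  [ Q   A^T ] [ x     ]   [-c ]
  [ A    0  ] [ lambda ] = [ b ]

Solving the linear system:
  x*      = (0.0478, -0.3449, -0.6711)
  lambda* = (-0.2432)
  f(x*)   = -1.0106

x* = (0.0478, -0.3449, -0.6711), lambda* = (-0.2432)


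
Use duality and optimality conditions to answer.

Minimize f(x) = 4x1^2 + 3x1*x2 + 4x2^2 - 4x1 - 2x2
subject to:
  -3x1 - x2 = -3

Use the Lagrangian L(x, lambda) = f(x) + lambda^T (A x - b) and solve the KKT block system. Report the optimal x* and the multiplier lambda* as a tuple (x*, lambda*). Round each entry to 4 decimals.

Form the Lagrangian:
  L(x, lambda) = (1/2) x^T Q x + c^T x + lambda^T (A x - b)
Stationarity (grad_x L = 0): Q x + c + A^T lambda = 0.
Primal feasibility: A x = b.

This gives the KKT block system:
  [ Q   A^T ] [ x     ]   [-c ]
  [ A    0  ] [ lambda ] = [ b ]

Solving the linear system:
  x*      = (0.9839, 0.0484)
  lambda* = (1.3387)
  f(x*)   = -0.0081

x* = (0.9839, 0.0484), lambda* = (1.3387)
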